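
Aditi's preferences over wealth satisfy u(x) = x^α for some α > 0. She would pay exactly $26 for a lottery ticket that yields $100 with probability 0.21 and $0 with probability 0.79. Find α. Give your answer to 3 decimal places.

α ≈ 1.159

The lottery's expected utility is 0.21·u(100) + 0.79·u(0) = 0.21·100^α (since u(0) = 0 for α > 0).
Equating: 26^α = 0.21·100^α, i.e. 0.2600^α = 0.21.
α = ln(0.21) / ln(26/100) = -1.560648/-1.347074 ≈ 1.159.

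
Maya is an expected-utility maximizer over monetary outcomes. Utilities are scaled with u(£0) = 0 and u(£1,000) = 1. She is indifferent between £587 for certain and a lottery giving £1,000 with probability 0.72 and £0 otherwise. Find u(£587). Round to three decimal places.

0.720

By the standard-gamble method, u(£587) is just the indifference probability on the best outcome: 0.72.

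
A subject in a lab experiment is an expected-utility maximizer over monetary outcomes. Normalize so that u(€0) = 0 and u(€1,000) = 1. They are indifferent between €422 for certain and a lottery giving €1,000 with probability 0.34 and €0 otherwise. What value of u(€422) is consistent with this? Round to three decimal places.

By the standard-gamble method, u(€422) is just the indifference probability on the best outcome: 0.34.

0.340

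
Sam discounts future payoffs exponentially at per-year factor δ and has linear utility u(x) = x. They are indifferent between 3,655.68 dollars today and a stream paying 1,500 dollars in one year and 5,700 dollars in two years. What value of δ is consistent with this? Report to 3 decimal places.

δ ≈ 0.680

Present value of the stream is 1500·δ + 5700·δ². Indifference gives 1500δ + 5700δ² = 3655.68.
Rearranged: 5700δ² + 1500δ − 3655.68 = 0.
The positive root is δ = [−1500 + √(1500² + 4·5700·3655.68)] / (2·5700) = (−1500 + 9252.000)/11400 ≈ 0.680.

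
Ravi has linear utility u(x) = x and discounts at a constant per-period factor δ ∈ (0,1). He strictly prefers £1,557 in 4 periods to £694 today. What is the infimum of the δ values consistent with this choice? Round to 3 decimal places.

δ > 0.817

Under u(x) = x this choice says 694 < δ^4·1557.
Hence δ^4 > 694/1557 = 0.44573, and x ↦ x^(1/4) is increasing on (0,∞).
δ > 0.44573^(1/4) = 0.817.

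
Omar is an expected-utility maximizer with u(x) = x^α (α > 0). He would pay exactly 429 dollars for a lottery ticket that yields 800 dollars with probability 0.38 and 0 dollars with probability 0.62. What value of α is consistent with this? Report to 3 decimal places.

α ≈ 1.553

Since u(0) = 0, the lottery's EU is 0.38·800^α.
Indifference: 429^α = 0.38·800^α, so (429/800)^α = 0.38.
Taking logs: α·ln(429/800) = ln(0.38), so α = -0.967584 / -0.623155 ≈ 1.553.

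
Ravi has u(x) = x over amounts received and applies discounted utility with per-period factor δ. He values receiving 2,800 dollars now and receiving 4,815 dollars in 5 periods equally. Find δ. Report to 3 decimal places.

The payoff in 5 periods is discounted by δ^5, so u(2800) = δ^5·u(4815) and δ^5 = u(2800)/u(4815).
With u(x) = x: δ^5 = 2800/4815 = 0.58152.
Taking the 5th root: δ = 0.58152^(1/5) ≈ 0.897.

δ ≈ 0.897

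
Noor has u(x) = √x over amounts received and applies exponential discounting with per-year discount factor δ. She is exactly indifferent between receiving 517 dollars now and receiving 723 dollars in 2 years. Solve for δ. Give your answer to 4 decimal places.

δ ≈ 0.9196

Indifference means u(517) = δ^2 · u(723), so δ^2 = u(517)/u(723).
With u(x) = √x: δ^2 = √517/√723 = √(517/723) = 0.84562.
So δ = 0.84562^(1/2) ≈ 0.9196.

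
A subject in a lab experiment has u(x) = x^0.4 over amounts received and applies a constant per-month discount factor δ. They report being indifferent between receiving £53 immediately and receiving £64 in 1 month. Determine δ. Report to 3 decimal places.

Equating discounted utilities: u(53) = δ·u(64) ⇒ δ = u(53)/u(64).
With u(x) = x^0.4: δ = 53^0.4/64^0.4 = (53/64)^0.4 = 0.92734.

δ ≈ 0.927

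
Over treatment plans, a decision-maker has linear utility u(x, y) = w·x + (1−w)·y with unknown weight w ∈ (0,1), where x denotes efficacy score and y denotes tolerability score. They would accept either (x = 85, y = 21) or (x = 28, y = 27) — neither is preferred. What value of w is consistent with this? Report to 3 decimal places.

w = 0.095

u(85,21) = u(28,27) means w·85 + (1−w)·21 = w·28 + (1−w)·27.
Collecting terms: w·57 = (1−w)·6.
Hence w = 6/(57+6) = 6/63 = 0.095.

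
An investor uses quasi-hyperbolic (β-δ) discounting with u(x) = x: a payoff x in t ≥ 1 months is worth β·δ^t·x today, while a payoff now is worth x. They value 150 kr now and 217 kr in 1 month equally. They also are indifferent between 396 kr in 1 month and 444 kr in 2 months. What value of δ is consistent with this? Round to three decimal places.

The second indifference involves only future payoffs, so β cancels: β·δ^1·396 = β·δ^2·444, giving δ = 396/444 = 0.89189.

δ ≈ 0.892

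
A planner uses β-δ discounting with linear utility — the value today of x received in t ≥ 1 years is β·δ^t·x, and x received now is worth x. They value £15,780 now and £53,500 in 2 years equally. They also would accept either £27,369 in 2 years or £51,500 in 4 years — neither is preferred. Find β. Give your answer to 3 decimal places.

The second indifference involves only future payoffs, so β cancels: β·δ^2·27369 = β·δ^4·51500, giving δ^2 = 27369/51500 = 0.53144, so δ = 0.72900.
Now use the now-vs-future pair: 15780 = β·δ^2·53500 gives β = 15780/(0.53144·53500) ≈ 0.555.

β ≈ 0.555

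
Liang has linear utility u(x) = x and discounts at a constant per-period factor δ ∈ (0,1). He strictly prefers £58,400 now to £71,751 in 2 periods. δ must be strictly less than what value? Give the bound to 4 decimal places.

δ < 0.9022

The preference means 58400 > δ^2·71751.
Dividing by 71751: δ^2 < 0.81393. Both sides are positive, so the square root keeps the direction.
δ < 0.81393^(1/2) = 0.9022.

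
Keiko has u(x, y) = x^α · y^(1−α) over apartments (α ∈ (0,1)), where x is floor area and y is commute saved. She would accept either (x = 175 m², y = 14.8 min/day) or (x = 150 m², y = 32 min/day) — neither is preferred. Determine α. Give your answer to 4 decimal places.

The Cobb–Douglas utilities coincide, so 175^α·14.8^(1−α) = 150^α·32^(1−α).
Rearrange to (175/150)^α = (32/14.8)^(1−α) and take logs: α·0.1541507 = (1−α)·0.7711087.
So α/(1−α) = (0.7711087)/(0.1541507) = 5.0023042, and α = 5.0023042/6.0023042 ≈ 0.8334.

α ≈ 0.8334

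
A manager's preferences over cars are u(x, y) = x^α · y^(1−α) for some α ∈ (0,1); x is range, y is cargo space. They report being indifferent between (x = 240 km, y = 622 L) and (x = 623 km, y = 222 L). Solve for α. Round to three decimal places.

Indifference: 240^α · 622^(1−α) = 623^α · 222^(1−α).
Taking logs: α·ln 240 + (1−α)·ln 622 = α·ln 623 + (1−α)·ln 222, i.e. α·-0.953908 = (1−α)·-1.030263.
With A = -0.953908 and B = -1.030263: α·A = (1−α)·B, so α = B/(A+B) = -1.030263/-1.984171 ≈ 0.519.

α ≈ 0.519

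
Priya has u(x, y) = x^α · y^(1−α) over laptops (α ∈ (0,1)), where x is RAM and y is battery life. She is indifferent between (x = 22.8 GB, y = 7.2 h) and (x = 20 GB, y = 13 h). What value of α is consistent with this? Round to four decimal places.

α ≈ 0.8185

The Cobb–Douglas utilities coincide, so 22.8^α·7.2^(1−α) = 20^α·13^(1−α).
(22.8/20)^α = (13/7.2)^(1−α); take logs: α·ln(22.8/20) = (1−α)·ln(13/7.2), i.e. α·0.1310283 = (1−α)·0.5908683.
With A = 0.1310283 and B = 0.5908683: α·A = (1−α)·B, so α = B/(A+B) = 0.5908683/0.7218966 ≈ 0.8185.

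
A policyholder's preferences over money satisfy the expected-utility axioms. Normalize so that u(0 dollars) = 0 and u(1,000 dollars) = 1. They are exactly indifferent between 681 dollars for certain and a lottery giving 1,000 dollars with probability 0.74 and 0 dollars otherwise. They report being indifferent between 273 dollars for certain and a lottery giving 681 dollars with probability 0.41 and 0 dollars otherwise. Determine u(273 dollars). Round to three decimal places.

0.303

From the first indifference, u(681 dollars) = 0.74·u(1,000 dollars) + 0.26·u(0 dollars) = 0.74·1 + 0.26·0 = 0.74.
Chaining: u(273 dollars) = 0.41·0.74 + 0.59·0.00 = 0.3034.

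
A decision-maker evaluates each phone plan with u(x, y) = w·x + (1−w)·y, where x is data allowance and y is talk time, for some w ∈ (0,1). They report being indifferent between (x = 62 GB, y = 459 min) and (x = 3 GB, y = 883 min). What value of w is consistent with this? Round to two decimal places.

w = 0.88

Indifference: w·62 + (1−w)·459 = w·3 + (1−w)·883.
Collecting terms: w·59 = (1−w)·424.
The marginal rate of substitution is 424/59, so w = 424/(59+424) = 0.88.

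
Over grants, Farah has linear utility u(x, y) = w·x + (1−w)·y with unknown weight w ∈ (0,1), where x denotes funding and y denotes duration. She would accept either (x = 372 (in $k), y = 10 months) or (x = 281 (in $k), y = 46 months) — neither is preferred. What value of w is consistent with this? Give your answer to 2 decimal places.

w = 0.28

Equating utilities: w·372 + (1−w)·10 = w·281 + (1−w)·46.
Rearranging, 91·w − 36·(1−w) = 0.
Hence w = 36/(91+36) = 36/127 = 0.28.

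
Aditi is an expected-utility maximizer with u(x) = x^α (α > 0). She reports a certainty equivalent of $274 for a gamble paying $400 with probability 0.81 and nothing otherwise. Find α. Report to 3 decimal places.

α ≈ 0.557

EU(lottery) = 0.81·400^α + 0.19·0 = 0.81·400^α.
Indifference: 274^α = 0.81·400^α, so (274/400)^α = 0.81.
α = ln(0.81) / ln(274/400) = -0.210721/-0.378336 ≈ 0.557.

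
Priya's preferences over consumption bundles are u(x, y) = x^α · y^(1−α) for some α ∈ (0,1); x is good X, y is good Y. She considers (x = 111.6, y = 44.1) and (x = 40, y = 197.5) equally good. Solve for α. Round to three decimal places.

The Cobb–Douglas utilities coincide, so 111.6^α·44.1^(1−α) = 40^α·197.5^(1−α).
(111.6/40)^α = (197.5/44.1)^(1−α); take logs: α·ln(111.6/40) = (1−α)·ln(197.5/44.1), i.e. α·1.026042 = (1−α)·1.499279.
With A = 1.026042 and B = 1.499279: α·A = (1−α)·B, so α = B/(A+B) = 1.499279/2.525321 ≈ 0.594.

α ≈ 0.594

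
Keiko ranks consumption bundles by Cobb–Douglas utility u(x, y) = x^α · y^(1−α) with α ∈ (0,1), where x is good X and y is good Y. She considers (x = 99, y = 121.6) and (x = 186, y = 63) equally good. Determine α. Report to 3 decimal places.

The Cobb–Douglas utilities coincide, so 99^α·121.6^(1−α) = 186^α·63^(1−α).
Rearrange to (99/186)^α = (63/121.6)^(1−α) and take logs: α·-0.630627 = (1−α)·-0.657602.
So α/(1−α) = (-0.657602)/(-0.630627) = 1.042775, and α = 1.042775/2.042775 ≈ 0.510.

α ≈ 0.510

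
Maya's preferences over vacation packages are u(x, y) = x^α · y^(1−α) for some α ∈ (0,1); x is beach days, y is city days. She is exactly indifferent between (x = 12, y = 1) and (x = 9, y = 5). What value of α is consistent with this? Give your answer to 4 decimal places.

α ≈ 0.8484

The Cobb–Douglas utilities coincide, so 12^α·1^(1−α) = 9^α·5^(1−α).
Taking logs: α·ln 12 + (1−α)·ln 1 = α·ln 9 + (1−α)·ln 5, i.e. α·0.2876821 = (1−α)·1.6094379.
With A = 0.2876821 and B = 1.6094379: α·A = (1−α)·B, so α = B/(A+B) = 1.6094379/1.8971200 ≈ 0.8484.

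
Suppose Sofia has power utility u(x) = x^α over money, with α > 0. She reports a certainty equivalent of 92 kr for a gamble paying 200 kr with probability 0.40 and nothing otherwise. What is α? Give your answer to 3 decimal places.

The lottery's expected utility is 0.40·u(200) + 0.60·u(0) = 0.40·200^α (since u(0) = 0 for α > 0).
Setting u(92) equal to that: 92^α = 0.40·200^α ⇒ (92/200)^α = 0.40.
Taking logs: α·ln(92/200) = ln(0.40), so α = -0.916291 / -0.776529 ≈ 1.180.

α ≈ 1.180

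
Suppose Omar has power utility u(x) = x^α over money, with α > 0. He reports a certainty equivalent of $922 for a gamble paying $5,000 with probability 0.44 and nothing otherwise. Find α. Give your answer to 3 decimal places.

EU(lottery) = 0.44·5000^α + 0.56·0 = 0.44·5000^α.
Indifference: 922^α = 0.44·5000^α, so (922/5000)^α = 0.44.
Take logs: α = ln 0.44 / ln(922/5000) ≈ 0.48560.

α ≈ 0.486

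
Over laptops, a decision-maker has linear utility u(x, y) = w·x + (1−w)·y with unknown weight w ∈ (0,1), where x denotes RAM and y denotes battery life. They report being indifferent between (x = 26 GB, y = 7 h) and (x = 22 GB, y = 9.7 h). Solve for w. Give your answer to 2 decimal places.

w = 0.40

u(26,7) = u(22,9.7) means w·26 + (1−w)·7 = w·22 + (1−w)·9.7.
Collecting terms: w·4 = (1−w)·2.7.
Hence w = 2.7/(4+2.7) = 2.7/6.7 = 0.40.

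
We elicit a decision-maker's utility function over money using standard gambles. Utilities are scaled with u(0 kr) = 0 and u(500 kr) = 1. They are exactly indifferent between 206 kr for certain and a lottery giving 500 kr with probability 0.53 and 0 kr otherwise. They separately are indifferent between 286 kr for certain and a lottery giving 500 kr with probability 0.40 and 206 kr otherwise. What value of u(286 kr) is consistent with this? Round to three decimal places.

0.718

The first gamble pins u(206 kr): it must equal 0.53·1 + 0.47·0 = 0.53.
Chaining: u(286 kr) = 0.40·1.00 + 0.60·0.53 = 0.7180.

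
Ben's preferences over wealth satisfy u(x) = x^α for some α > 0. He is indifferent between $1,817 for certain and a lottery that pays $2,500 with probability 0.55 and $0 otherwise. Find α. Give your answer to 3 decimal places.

Since u(0) = 0, the lottery's EU is 0.55·2500^α.
Setting u(1817) equal to that: 1817^α = 0.55·2500^α ⇒ (1817/2500)^α = 0.55.
Take logs: α = ln 0.55 / ln(1817/2500) ≈ 1.87349.

α ≈ 1.873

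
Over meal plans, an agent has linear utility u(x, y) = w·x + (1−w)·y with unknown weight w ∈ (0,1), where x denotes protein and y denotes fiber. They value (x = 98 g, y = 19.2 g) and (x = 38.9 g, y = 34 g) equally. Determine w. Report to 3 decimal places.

w = 0.200

Indifference: w·98 + (1−w)·19.2 = w·38.9 + (1−w)·34.
Collecting terms: w·59.1 = (1−w)·14.8.
So w/(1−w) = 14.8/59.1 = 0.2504, giving w = 14.8/(59.1+14.8) = 0.200.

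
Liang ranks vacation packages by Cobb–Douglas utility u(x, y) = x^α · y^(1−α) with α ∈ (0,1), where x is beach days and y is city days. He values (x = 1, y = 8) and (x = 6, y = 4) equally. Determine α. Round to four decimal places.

The Cobb–Douglas utilities coincide, so 1^α·8^(1−α) = 6^α·4^(1−α).
(1/6)^α = (4/8)^(1−α); take logs: α·ln(1/6) = (1−α)·ln(4/8), i.e. α·-1.7917595 = (1−α)·-0.6931472.
So α/(1−α) = (-0.6931472)/(-1.7917595) = 0.3868528, and α = 0.3868528/1.3868528 ≈ 0.2789.

α ≈ 0.2789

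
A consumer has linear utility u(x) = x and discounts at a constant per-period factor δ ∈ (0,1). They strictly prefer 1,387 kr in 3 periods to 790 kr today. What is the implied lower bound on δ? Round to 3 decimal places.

The preference means 790 < δ^3·1387.
Dividing by 1387: δ^3 > 0.56957. Both sides are positive, so the cube root keeps the direction.
δ > (790/1387)^(1/3) ≈ 0.829.

δ > 0.829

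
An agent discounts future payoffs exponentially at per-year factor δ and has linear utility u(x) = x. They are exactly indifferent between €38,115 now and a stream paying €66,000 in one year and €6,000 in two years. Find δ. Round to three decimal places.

The stream is worth 66000δ + 6000δ² today, so 66000δ + 6000δ² = 38115.
So 6000δ² + 66000δ − 38115 = 0.
δ = (−66000 + √(66000² + 4·6000·38115)) / (2·6000) = (−66000 + √5270760000.00) / 12000 ≈ 0.550.

δ ≈ 0.550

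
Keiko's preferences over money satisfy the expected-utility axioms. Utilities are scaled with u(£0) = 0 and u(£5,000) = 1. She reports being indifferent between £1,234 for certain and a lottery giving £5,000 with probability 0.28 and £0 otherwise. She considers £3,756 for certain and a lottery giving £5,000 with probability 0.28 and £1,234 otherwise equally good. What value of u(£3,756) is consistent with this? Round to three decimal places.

The first gamble pins u(£1,234): it must equal 0.28·1 + 0.72·0 = 0.28.
The second indifference gives u(£3,756) = 0.28·u(£5,000) + 0.72·u(£1,234) = 0.28·1.00 + 0.72·0.28 = 0.4816.

0.482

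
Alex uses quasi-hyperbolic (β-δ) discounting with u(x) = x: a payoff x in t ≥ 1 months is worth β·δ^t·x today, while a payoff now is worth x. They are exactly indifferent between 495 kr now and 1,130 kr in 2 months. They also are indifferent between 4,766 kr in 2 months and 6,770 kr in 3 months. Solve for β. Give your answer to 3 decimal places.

β ≈ 0.884

Both payoffs in the second observation are in the future, so β drops out: δ^2·4766 = δ^3·6770 ⇒ δ = 4766/6770 = 0.70399.
Now use the now-vs-future pair: 495 = β·δ^2·1130 gives β = 495/(0.49560·1130) ≈ 0.884.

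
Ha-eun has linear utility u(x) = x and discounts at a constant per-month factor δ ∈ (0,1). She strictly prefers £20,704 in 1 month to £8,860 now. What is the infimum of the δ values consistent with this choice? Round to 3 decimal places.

δ > 0.428

Under u(x) = x this choice says 8860 < δ·20704.
So δ > 8860/20704 = 0.42794.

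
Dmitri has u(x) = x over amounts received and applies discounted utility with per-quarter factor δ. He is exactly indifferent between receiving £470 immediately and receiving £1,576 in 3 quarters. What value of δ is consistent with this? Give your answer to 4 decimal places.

The payoff in 3 quarters is discounted by δ^3, so u(470) = δ^3·u(1576) and δ^3 = u(470)/u(1576).
With u(x) = x: δ^3 = 470/1576 = 0.29822.
Hence δ = (0.29822)^(1/3) = 0.668109.

δ ≈ 0.6681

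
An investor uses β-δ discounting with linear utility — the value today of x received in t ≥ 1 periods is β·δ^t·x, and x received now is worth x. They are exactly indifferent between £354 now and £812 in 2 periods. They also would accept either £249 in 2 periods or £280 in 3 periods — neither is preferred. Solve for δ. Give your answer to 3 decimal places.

δ ≈ 0.889

From the later pair, β·δ^2·249 = β·δ^3·280; dividing through, δ = 249/280 = 0.88929.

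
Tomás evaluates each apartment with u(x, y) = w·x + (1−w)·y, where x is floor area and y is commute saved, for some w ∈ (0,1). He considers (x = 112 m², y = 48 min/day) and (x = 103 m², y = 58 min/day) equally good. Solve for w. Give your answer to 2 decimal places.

w = 0.53

Equating utilities: w·112 + (1−w)·48 = w·103 + (1−w)·58.
Collecting terms: w·9 = (1−w)·10.
Hence w = 10/(9+10) = 10/19 = 0.53.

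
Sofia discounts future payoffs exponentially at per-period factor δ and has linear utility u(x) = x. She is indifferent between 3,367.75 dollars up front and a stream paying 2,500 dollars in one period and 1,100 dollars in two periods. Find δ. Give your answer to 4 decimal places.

δ ≈ 0.9500

The stream is worth 2500δ + 1100δ² today, so 2500δ + 1100δ² = 3367.75.
Rearranged: 1100δ² + 2500δ − 3367.75 = 0.
The positive root is δ = [−2500 + √(2500² + 4·1100·3367.75)] / (2·1100) = (−2500 + 4590.000)/2200 ≈ 0.9500.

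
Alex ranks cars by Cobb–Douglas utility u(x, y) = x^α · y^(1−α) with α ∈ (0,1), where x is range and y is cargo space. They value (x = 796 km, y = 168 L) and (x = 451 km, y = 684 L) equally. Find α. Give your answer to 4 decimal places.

α ≈ 0.7119

The Cobb–Douglas utilities coincide, so 796^α·168^(1−α) = 451^α·684^(1−α).
Taking logs: α·ln 796 + (1−α)·ln 168 = α·ln 451 + (1−α)·ln 684, i.e. α·0.5681318 = (1−α)·1.4039939.
So α/(1−α) = (1.4039939)/(0.5681318) = 2.4712468, and α = 2.4712468/3.4712468 ≈ 0.7119.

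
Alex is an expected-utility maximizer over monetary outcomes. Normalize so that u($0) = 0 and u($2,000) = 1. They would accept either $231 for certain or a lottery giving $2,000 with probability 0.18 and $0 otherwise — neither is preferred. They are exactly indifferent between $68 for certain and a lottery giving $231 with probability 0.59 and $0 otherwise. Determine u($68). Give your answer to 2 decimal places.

From the first indifference, u($231) = 0.18·u($2,000) + 0.82·u($0) = 0.18·1 + 0.82·0 = 0.18.
Chaining: u($68) = 0.59·0.18 + 0.41·0.00 = 0.1062.

0.11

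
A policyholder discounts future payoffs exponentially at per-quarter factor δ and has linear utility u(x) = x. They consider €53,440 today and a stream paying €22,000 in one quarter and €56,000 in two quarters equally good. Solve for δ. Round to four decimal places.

δ ≈ 0.8000

The stream is worth 22000δ + 56000δ² today, so 22000δ + 56000δ² = 53440.
That is, 56000δ² + 22000δ − 53440 = 0, a quadratic in δ.
The positive root is δ = [−22000 + √(22000² + 4·56000·53440)] / (2·56000) = (−22000 + 111600.000)/112000 ≈ 0.8000.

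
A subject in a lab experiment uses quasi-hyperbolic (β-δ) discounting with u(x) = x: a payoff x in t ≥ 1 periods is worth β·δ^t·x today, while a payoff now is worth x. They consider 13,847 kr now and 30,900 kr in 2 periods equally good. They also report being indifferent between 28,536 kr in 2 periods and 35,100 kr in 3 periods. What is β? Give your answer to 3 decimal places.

Both payoffs in the second observation are in the future, so β drops out: δ^2·28536 = δ^3·35100 ⇒ δ = 28536/35100 = 0.81299.
Now use the now-vs-future pair: 13847 = β·δ^2·30900 gives β = 13847/(0.66096·30900) ≈ 0.678.

β ≈ 0.678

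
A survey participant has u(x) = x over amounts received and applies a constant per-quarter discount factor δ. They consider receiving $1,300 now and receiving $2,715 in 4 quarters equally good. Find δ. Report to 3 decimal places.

Indifference means u(1300) = δ^4 · u(2715), so δ^4 = u(1300)/u(2715).
With u(x) = x: δ^4 = 1300/2715 = 0.47882.
Taking the 4th root: δ = 0.47882^(1/4) ≈ 0.832.

δ ≈ 0.832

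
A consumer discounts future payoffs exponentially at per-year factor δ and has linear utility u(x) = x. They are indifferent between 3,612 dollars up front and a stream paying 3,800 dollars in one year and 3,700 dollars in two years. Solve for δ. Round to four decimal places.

δ ≈ 0.6000

Present value of the stream is 3800·δ + 3700·δ². Indifference gives 3800δ + 3700δ² = 3612.
That is, 3700δ² + 3800δ − 3612 = 0, a quadratic in δ.
The positive root is δ = [−3800 + √(3800² + 4·3700·3612)] / (2·3700) = (−3800 + 8240.000)/7400 ≈ 0.6000.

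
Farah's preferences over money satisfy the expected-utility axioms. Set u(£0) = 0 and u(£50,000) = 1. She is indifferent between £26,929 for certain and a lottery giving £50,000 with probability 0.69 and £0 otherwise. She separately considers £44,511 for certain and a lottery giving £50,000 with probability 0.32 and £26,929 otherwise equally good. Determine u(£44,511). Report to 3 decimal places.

The first gamble pins u(£26,929): it must equal 0.69·1 + 0.31·0 = 0.69.
Chaining: u(£44,511) = 0.32·1.00 + 0.68·0.69 = 0.7892.

0.789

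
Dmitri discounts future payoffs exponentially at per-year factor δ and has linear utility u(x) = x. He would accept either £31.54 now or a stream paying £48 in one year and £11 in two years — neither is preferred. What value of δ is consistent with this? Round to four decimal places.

δ ≈ 0.5800

Equating present values: 31.54 = 48δ + 11δ².
So 11δ² + 48δ − 31.54 = 0.
The positive root is δ = [−48 + √(48² + 4·11·31.54)] / (2·11) = (−48 + 60.760)/22 ≈ 0.5800.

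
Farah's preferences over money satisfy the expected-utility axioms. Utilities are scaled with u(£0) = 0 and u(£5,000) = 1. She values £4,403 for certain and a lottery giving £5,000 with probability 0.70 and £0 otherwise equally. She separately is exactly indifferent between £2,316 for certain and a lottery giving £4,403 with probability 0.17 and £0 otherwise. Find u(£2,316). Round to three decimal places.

0.119

First, u(£4,403) = 0.70·u(£5,000) + 0.30·u(£0) = 0.70.
Chaining: u(£2,316) = 0.17·0.70 + 0.83·0.00 = 0.1190.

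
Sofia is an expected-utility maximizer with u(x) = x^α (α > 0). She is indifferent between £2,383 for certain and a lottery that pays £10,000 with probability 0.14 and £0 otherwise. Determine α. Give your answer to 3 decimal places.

Since u(0) = 0, the lottery's EU is 0.14·10000^α.
Indifference: 2383^α = 0.14·10000^α, so (2383/10000)^α = 0.14.
Take logs: α = ln 0.14 / ln(2383/10000) ≈ 1.37085.

α ≈ 1.371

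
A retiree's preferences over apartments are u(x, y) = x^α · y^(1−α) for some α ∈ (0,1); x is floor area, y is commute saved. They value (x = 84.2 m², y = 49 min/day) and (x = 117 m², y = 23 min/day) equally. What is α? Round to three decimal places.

The Cobb–Douglas utilities coincide, so 84.2^α·49^(1−α) = 117^α·23^(1−α).
(84.2/117)^α = (23/49)^(1−α); take logs: α·ln(84.2/117) = (1−α)·ln(23/49), i.e. α·-0.328979 = (1−α)·-0.756326.
So α/(1−α) = (-0.756326)/(-0.328979) = 2.299010, and α = 2.299010/3.299010 ≈ 0.697.

α ≈ 0.697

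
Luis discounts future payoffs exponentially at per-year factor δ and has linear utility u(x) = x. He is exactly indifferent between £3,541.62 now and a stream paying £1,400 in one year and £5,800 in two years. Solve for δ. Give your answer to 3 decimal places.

Present value of the stream is 1400·δ + 5800·δ². Indifference gives 1400δ + 5800δ² = 3541.62.
Rearranged: 5800δ² + 1400δ − 3541.62 = 0.
δ = (−1400 + √(1400² + 4·5800·3541.62)) / (2·5800) = (−1400 + √84125584.00) / 11600 ≈ 0.670.

δ ≈ 0.670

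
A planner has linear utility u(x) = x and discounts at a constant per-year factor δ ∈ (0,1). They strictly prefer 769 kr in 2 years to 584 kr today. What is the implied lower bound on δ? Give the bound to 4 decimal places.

Under u(x) = x this choice says 584 < δ^2·769.
Dividing by 769: δ^2 > 0.75943. Both sides are positive, so the square root keeps the direction.
δ > (584/769)^(1/2) ≈ 0.8715.

δ > 0.8715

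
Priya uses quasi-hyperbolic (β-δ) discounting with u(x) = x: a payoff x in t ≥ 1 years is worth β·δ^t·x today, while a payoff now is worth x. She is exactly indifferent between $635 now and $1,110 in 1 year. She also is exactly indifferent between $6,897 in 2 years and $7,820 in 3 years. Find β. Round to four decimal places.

The second indifference involves only future payoffs, so β cancels: β·δ^2·6897 = β·δ^3·7820, giving δ = 6897/7820 = 0.88197.
The first indifference: 635 = β·δ·1110, so β = 635/(δ·1110) = 635/(0.88197·1110) ≈ 0.6486.

β ≈ 0.6486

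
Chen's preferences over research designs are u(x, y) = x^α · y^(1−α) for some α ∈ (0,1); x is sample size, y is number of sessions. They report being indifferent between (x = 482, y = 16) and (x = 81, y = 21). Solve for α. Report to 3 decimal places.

α ≈ 0.132

Indifference: 482^α · 16^(1−α) = 81^α · 21^(1−α).
Rearrange to (482/81)^α = (21/16)^(1−α) and take logs: α·1.783495 = (1−α)·0.271934.
Thus α·(2.055429) = 0.271934, so α = 0.271934/2.055429 ≈ 0.132.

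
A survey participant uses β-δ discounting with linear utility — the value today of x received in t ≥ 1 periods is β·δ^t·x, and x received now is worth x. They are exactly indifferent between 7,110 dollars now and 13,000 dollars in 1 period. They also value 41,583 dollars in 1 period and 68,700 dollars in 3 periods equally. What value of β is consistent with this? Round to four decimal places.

β ≈ 0.7030

The second indifference involves only future payoffs, so β cancels: β·δ^1·41583 = β·δ^3·68700, giving δ^2 = 41583/68700 = 0.60528, so δ = 0.77800.
Substituting δ into 7110 = β·δ·13000: β = 7110/(10113.999) ≈ 0.7030.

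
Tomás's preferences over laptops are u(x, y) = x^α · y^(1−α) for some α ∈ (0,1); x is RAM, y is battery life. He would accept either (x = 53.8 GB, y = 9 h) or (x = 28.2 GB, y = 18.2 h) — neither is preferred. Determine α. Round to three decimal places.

The Cobb–Douglas utilities coincide, so 53.8^α·9^(1−α) = 28.2^α·18.2^(1−α).
Rearrange to (53.8/28.2)^α = (18.2/9)^(1−α) and take logs: α·0.645951 = (1−α)·0.704197.
With A = 0.645951 and B = 0.704197: α·A = (1−α)·B, so α = B/(A+B) = 0.704197/1.350148 ≈ 0.522.

α ≈ 0.522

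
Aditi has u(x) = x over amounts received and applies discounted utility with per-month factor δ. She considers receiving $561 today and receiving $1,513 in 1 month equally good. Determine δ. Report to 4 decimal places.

δ ≈ 0.3708

Indifference means u(561) = δ · u(1513), so δ = u(561)/u(1513).
With u(x) = x: δ = 561/1513 = 0.37079.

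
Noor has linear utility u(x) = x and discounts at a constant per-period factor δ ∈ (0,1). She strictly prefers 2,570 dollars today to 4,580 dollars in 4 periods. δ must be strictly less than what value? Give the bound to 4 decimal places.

Under u(x) = x this choice says 2570 > δ^4·4580.
So δ^4 < 2570/4580 = 0.56114; taking the 4th root of both positive sides preserves the inequality.
δ < 0.56114^(1/4) = 0.8655.

δ < 0.8655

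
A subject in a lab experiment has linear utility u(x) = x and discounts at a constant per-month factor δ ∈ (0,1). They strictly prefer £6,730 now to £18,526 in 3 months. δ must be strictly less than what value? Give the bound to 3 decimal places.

Under u(x) = x this choice says 6730 > δ^3·18526.
Dividing by 18526: δ^3 < 0.36327. Both sides are positive, so the cube root keeps the direction.
δ < 0.36327^(1/3) = 0.714.

δ < 0.714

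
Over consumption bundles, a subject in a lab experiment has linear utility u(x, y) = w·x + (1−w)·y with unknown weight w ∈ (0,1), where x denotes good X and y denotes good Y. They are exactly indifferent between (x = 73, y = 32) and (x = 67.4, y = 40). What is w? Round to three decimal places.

Indifference: w·73 + (1−w)·32 = w·67.4 + (1−w)·40.
Collecting terms: w·5.6 = (1−w)·8.
Hence w = 8/(5.6+8) = 8/13.6 = 0.588.

w = 0.588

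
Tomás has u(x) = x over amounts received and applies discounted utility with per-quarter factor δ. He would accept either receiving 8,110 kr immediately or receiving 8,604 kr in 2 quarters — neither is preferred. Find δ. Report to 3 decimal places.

δ ≈ 0.971

Indifference means u(8110) = δ^2 · u(8604), so δ^2 = u(8110)/u(8604).
With u(x) = x: δ^2 = 8110/8604 = 0.94258.
Taking the square root: δ = 0.94258^(1/2) ≈ 0.971.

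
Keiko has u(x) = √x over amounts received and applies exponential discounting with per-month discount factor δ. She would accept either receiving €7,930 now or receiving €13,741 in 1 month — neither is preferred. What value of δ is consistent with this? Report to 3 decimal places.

Equating discounted utilities: u(7930) = δ·u(13741) ⇒ δ = u(7930)/u(13741).
With u(x) = √x: δ = √7930/√13741 = √(7930/13741) = 0.75967.

δ ≈ 0.760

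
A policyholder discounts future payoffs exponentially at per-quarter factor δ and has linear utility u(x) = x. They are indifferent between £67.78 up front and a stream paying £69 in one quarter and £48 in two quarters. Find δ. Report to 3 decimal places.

Equating present values: 67.78 = 69δ + 48δ².
That is, 48δ² + 69δ − 67.78 = 0, a quadratic in δ.
δ = (−69 + √(69² + 4·48·67.78)) / (2·48) = (−69 + √17774.76) / 96 ≈ 0.670.

δ ≈ 0.670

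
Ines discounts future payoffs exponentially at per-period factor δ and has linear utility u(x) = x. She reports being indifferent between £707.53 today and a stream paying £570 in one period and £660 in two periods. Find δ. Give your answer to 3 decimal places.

δ ≈ 0.690

The stream is worth 570δ + 660δ² today, so 570δ + 660δ² = 707.53.
That is, 660δ² + 570δ − 707.53 = 0, a quadratic in δ.
δ = (−570 + √(570² + 4·660·707.53)) / (2·660) = (−570 + √2192779.20) / 1320 ≈ 0.690.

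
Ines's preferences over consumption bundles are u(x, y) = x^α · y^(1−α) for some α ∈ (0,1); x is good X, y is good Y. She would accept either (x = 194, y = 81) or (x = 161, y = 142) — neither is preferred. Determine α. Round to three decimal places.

α ≈ 0.751

The Cobb–Douglas utilities coincide, so 194^α·81^(1−α) = 161^α·142^(1−α).
Taking logs: α·ln 194 + (1−α)·ln 81 = α·ln 161 + (1−α)·ln 142, i.e. α·0.186454 = (1−α)·0.561378.
Thus α·(0.747832) = 0.561378, so α = 0.561378/0.747832 ≈ 0.751.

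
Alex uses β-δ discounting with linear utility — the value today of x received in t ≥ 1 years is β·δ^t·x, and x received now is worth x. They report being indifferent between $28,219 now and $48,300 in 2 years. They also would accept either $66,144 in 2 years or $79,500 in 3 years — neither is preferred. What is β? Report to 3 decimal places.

The second indifference involves only future payoffs, so β cancels: β·δ^2·66144 = β·δ^3·79500, giving δ = 66144/79500 = 0.83200.
The first indifference: 28219 = β·δ^2·48300, so β = 28219/(δ^2·48300) = 28219/(0.69222·48300) ≈ 0.844.

β ≈ 0.844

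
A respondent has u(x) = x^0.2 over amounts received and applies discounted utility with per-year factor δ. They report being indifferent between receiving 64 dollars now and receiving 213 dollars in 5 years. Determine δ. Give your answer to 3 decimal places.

The payoff in 5 years is discounted by δ^5, so u(64) = δ^5·u(213) and δ^5 = u(64)/u(213).
With u(x) = x^0.2: δ^5 = 64^0.2/213^0.2 = (64/213)^0.2 = 0.78625.
Taking the 5th root: δ = 0.78625^(1/5) ≈ 0.953.

δ ≈ 0.953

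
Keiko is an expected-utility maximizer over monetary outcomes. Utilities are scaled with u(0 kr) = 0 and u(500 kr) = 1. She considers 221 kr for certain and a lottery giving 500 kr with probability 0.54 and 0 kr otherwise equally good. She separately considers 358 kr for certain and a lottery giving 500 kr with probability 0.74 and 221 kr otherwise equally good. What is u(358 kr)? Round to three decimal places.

0.880

From the first indifference, u(221 kr) = 0.54·u(500 kr) + 0.46·u(0 kr) = 0.54·1 + 0.46·0 = 0.54.
Then u(358 kr) = 0.74·u(500 kr) + 0.26·u(221 kr) = 0.74·1.00 + 0.26·0.54 = 0.8804.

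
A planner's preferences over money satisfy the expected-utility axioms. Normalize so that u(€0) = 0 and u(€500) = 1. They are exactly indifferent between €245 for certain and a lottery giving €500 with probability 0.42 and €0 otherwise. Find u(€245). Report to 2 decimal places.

0.42

By the standard-gamble method, u(€245) is just the indifference probability on the best outcome: 0.42.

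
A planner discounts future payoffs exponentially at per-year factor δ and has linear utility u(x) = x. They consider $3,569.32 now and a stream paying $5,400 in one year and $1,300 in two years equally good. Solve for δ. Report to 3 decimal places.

Equating present values: 3569.32 = 5400δ + 1300δ².
That is, 1300δ² + 5400δ − 3569.32 = 0, a quadratic in δ.
δ = (−5400 + √(5400² + 4·1300·3569.32)) / (2·1300) = (−5400 + √47720464.00) / 2600 ≈ 0.580.

δ ≈ 0.580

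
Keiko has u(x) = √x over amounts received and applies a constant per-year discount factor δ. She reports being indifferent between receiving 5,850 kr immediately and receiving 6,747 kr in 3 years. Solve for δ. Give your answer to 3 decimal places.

δ ≈ 0.977

The payoff in 3 years is discounted by δ^3, so u(5850) = δ^3·u(6747) and δ^3 = u(5850)/u(6747).
Since u(x) = √x, δ^3 = √(5850/6747) = 0.93116.
So δ = 0.93116^(1/3) ≈ 0.977.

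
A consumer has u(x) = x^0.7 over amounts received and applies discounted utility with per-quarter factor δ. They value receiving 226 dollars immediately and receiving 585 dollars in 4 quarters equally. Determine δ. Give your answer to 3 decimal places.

Equating discounted utilities: u(226) = δ^4·u(585) ⇒ δ^4 = u(226)/u(585).
With u(x) = x^0.7: δ^4 = 226^0.7/585^0.7 = (226/585)^0.7 = 0.51389.
Hence δ = (0.51389)^(1/4) = 0.84667.

δ ≈ 0.847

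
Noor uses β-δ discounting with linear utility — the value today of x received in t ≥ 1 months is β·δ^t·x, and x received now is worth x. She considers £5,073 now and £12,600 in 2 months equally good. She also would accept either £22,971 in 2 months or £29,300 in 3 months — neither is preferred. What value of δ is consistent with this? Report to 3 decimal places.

Both payoffs in the second observation are in the future, so β drops out: δ^2·22971 = δ^3·29300 ⇒ δ = 22971/29300 = 0.78399.

δ ≈ 0.784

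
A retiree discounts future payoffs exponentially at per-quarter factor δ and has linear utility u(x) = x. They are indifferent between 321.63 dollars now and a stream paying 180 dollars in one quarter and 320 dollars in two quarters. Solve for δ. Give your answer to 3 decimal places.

The stream is worth 180δ + 320δ² today, so 180δ + 320δ² = 321.63.
That is, 320δ² + 180δ − 321.63 = 0, a quadratic in δ.
The positive root is δ = [−180 + √(180² + 4·320·321.63)] / (2·320) = (−180 + 666.398)/640 ≈ 0.760.

δ ≈ 0.760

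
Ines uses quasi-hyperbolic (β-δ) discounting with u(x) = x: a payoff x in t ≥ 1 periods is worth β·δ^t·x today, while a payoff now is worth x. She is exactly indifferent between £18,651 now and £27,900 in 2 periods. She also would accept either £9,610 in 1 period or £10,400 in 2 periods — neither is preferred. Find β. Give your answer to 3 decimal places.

Both payoffs in the second observation are in the future, so β drops out: δ^1·9610 = δ^2·10400 ⇒ δ = 9610/10400 = 0.92404.
Substituting δ into 18651 = β·δ^2·27900: β = 18651/(23822.333) ≈ 0.783.

β ≈ 0.783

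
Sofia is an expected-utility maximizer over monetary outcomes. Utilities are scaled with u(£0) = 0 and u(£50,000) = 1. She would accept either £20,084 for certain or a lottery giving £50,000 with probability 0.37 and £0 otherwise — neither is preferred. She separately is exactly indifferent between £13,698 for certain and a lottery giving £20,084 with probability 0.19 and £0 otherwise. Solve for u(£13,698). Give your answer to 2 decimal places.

0.07

First, u(£20,084) = 0.37·u(£50,000) + 0.63·u(£0) = 0.37.
The second indifference gives u(£13,698) = 0.19·u(£20,084) + 0.81·u(£0) = 0.19·0.37 + 0.81·0.00 = 0.0703.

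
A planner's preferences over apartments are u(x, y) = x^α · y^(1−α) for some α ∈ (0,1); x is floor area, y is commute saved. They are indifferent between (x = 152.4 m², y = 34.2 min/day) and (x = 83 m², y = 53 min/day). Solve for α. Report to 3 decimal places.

α ≈ 0.419

The Cobb–Douglas utilities coincide, so 152.4^α·34.2^(1−α) = 83^α·53^(1−α).
Rearrange to (152.4/83)^α = (53/34.2)^(1−α) and take logs: α·0.607668 = (1−α)·0.438066.
So α/(1−α) = (0.438066)/(0.607668) = 0.720897, and α = 0.720897/1.720897 ≈ 0.419.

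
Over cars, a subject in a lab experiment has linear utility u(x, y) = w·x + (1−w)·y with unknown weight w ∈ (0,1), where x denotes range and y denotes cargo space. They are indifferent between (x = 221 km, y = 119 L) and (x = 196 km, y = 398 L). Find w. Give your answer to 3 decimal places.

Equating utilities: w·221 + (1−w)·119 = w·196 + (1−w)·398.
w·(221−196) = (1−w)·(398−119), i.e. w·25 = (1−w)·279.
So w/(1−w) = 279/25 = 11.1600, giving w = 279/(25+279) = 0.918.

w = 0.918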